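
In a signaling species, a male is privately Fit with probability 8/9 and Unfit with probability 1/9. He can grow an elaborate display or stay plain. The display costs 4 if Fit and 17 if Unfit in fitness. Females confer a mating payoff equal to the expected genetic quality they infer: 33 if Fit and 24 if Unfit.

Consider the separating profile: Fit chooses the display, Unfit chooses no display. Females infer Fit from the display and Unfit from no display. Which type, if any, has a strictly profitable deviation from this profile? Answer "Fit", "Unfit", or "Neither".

Neither

The display pays 33; no display pays 24.
Fit: assigned the display, nets 33 − 4 = 29; deviating to no display nets 24.
Unfit: assigned no display, nets 24; deviating to the display nets 33 − 17 = 16.
Both types strictly prefer their assigned action; no profitable deviation.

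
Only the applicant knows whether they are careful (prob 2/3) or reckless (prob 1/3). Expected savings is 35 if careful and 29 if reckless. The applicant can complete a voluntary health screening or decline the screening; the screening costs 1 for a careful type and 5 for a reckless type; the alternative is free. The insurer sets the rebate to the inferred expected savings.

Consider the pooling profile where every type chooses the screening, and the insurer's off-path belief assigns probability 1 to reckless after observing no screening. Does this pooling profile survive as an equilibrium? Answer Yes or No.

No

On path, the insurer holds the prior and pays 2/3·35 + 1/3·29 = 33. Off path (no screening), believing reckless, it pays 29.
careful: the screening nets 33 − 1 = 32; no screening nets 29. careful stays.
reckless: the screening nets 33 − 5 = 28; no screening nets 29. reckless would deviate.
A type deviates, so pooling fails.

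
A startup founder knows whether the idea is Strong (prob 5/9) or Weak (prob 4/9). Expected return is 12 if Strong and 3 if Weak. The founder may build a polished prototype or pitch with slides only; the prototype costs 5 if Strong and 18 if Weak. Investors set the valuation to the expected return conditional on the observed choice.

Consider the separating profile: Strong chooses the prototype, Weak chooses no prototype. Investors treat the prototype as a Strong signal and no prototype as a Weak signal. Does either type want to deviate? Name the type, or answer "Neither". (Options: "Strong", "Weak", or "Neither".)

Neither

The prototype pays 12; no prototype pays 3.
Strong: assigned the prototype, nets 12 − 5 = 7; deviating to no prototype nets 3.
Weak: assigned no prototype, nets 3; deviating to the prototype nets 12 − 18 = -6.
Both types strictly prefer their assigned action; no profitable deviation.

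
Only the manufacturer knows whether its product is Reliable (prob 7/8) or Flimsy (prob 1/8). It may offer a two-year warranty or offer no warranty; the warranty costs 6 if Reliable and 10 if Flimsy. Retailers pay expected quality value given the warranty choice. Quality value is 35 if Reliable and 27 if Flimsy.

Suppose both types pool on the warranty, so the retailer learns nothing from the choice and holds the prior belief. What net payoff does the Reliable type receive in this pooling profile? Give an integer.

Pooled price = 7/8·35 + 1/8·27 = 34.
Reliable pays cost 6 for the warranty, so net payoff = 34 − 6 = 28.

28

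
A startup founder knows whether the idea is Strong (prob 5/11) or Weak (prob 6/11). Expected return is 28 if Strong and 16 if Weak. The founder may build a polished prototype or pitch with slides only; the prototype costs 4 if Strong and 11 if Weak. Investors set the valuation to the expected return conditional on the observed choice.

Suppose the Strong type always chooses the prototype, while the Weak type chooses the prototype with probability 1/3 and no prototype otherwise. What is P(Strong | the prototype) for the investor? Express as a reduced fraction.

5/7

P(the prototype) = (5/11)·1 + (6/11)·(1/3) = 7/11.
By Bayes' rule, P(Strong | the prototype) = (5/11) / (7/11) = 5/7.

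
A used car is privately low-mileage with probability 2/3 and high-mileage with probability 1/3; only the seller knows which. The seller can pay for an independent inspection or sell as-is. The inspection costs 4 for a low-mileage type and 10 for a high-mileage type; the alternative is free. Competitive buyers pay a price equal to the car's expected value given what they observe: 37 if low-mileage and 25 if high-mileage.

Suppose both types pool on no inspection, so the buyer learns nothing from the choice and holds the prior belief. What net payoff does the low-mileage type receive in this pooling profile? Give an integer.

33

Pooled price = 2/3·37 + 1/3·25 = 33.
low-mileage pays no cost for no inspection, so net payoff = 33.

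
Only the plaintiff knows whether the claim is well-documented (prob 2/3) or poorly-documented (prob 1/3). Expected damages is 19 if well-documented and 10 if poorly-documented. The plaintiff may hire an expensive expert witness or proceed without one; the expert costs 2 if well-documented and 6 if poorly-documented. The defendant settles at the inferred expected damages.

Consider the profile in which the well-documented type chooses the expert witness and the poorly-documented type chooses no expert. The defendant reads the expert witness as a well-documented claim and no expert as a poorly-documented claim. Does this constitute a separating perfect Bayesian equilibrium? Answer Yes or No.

Under these beliefs, the expert witness earns settlement 19 and no expert earns settlement 10.
well-documented: the expert witness nets 19 − 2 = 17; no expert nets 10. well-documented prefers the expert witness.
poorly-documented: the expert witness nets 19 − 6 = 13; no expert nets 10. poorly-documented would deviate to the expert witness.
poorly-documented has a profitable deviation, so the profile is not an equilibrium.

No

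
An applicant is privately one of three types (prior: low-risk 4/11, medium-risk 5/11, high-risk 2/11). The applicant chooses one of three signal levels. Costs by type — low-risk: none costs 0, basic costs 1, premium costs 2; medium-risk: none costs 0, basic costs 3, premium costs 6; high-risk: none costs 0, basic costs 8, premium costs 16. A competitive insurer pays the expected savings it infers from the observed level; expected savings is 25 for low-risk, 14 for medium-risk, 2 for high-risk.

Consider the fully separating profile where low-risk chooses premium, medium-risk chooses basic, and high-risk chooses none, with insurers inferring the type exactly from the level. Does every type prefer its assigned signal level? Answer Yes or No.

Separating rebates: premium → 25, basic → 14, none → 2.
low-risk (assigned premium): none: 2 − 0 = 2; basic: 14 − 1 = 13; premium: 25 − 2 = 23. low-risk stays.
medium-risk (assigned basic): none: 2 − 0 = 2; basic: 14 − 3 = 11; premium: 25 − 6 = 19. medium-risk prefers premium.
high-risk (assigned none): none: 2 − 0 = 2; basic: 14 − 8 = 6; premium: 25 − 16 = 9. high-risk prefers premium.
At least one type deviates; the separating profile fails.

No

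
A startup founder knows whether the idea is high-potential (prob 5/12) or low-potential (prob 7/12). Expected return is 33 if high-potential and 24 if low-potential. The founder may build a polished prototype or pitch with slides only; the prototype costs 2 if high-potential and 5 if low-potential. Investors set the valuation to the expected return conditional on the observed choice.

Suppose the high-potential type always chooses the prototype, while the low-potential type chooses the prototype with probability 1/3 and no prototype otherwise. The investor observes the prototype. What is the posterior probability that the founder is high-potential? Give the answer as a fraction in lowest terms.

P(the prototype) = (5/12)·1 + (7/12)·(1/3) = 11/18.
By Bayes' rule, P(high-potential | the prototype) = (5/12) / (11/18) = 15/22.

15/22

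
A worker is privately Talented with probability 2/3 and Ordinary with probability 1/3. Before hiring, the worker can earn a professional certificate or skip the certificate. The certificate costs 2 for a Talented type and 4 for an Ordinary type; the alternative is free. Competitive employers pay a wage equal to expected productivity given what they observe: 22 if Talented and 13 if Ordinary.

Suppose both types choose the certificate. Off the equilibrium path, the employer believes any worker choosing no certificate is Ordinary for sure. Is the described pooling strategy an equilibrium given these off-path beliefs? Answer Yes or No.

On path, the employer holds the prior and pays 2/3·22 + 1/3·13 = 19. Off path (no certificate), believing Ordinary, it pays 13.
Talented: the certificate nets 19 − 2 = 17; no certificate nets 13. Talented stays.
Ordinary: the certificate nets 19 − 4 = 15; no certificate nets 13. Ordinary stays.
No type deviates, so pooling is sustained.

Yes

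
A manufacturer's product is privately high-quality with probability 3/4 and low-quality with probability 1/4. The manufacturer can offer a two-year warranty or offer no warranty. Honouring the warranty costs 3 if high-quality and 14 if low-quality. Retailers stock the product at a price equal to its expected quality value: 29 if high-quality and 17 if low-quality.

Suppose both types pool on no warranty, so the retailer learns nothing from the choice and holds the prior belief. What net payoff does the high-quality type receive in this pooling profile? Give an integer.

Pooled price = 3/4·29 + 1/4·17 = 26.
high-quality pays no cost for no warranty, so net payoff = 26.

26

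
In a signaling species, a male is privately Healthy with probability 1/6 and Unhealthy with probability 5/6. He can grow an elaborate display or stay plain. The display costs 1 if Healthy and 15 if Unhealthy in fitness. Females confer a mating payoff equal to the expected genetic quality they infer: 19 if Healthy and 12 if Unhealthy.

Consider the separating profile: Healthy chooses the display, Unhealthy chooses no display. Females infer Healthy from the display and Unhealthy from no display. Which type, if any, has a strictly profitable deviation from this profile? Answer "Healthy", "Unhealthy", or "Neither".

The display pays 19; no display pays 12.
Healthy: assigned the display, nets 19 − 1 = 18; deviating to no display nets 12.
Unhealthy: assigned no display, nets 12; deviating to the display nets 19 − 15 = 4.
Both types strictly prefer their assigned action; no profitable deviation.

Neither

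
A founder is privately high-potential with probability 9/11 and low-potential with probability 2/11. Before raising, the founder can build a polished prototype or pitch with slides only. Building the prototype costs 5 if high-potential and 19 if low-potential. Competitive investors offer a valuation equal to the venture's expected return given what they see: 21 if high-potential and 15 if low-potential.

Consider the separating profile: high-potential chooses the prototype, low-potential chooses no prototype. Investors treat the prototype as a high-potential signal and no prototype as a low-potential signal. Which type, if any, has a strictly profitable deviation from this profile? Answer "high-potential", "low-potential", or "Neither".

Neither

The prototype pays 21; no prototype pays 15.
high-potential: assigned the prototype, nets 21 − 5 = 16; deviating to no prototype nets 15.
low-potential: assigned no prototype, nets 15; deviating to the prototype nets 21 − 19 = 2.
Both types strictly prefer their assigned action; no profitable deviation.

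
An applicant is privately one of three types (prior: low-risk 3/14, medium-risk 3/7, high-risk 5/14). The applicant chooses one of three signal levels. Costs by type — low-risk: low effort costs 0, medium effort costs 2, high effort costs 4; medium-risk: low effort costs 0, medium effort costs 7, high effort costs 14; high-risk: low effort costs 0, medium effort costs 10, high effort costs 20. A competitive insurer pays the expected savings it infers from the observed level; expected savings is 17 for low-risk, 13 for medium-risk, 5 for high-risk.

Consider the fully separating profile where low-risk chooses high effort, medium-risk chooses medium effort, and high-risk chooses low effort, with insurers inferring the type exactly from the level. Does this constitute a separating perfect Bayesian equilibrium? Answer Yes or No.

Separating rebates: high effort → 17, medium effort → 13, low effort → 5.
low-risk (assigned high effort): low effort: 5 − 0 = 5; medium effort: 13 − 2 = 11; high effort: 17 − 4 = 13. low-risk stays.
medium-risk (assigned medium effort): low effort: 5 − 0 = 5; medium effort: 13 − 7 = 6; high effort: 17 − 14 = 3. medium-risk stays.
high-risk (assigned low effort): low effort: 5 − 0 = 5; medium effort: 13 − 10 = 3; high effort: 17 − 20 = -3. high-risk stays.
Every type prefers its assigned level; separation holds.

Yes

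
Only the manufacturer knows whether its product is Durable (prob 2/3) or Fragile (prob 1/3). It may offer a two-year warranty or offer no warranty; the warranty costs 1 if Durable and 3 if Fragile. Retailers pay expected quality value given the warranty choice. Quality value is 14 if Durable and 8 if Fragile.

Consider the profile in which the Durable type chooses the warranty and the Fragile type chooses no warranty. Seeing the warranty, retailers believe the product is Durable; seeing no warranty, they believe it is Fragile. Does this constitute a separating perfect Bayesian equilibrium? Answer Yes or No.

Under these beliefs, the warranty earns price 14 and no warranty earns price 8.
Durable: the warranty nets 14 − 1 = 13; no warranty nets 8. Durable prefers the warranty.
Fragile: the warranty nets 14 − 3 = 11; no warranty nets 8. Fragile would deviate to the warranty.
Fragile has a profitable deviation, so the profile is not an equilibrium.

No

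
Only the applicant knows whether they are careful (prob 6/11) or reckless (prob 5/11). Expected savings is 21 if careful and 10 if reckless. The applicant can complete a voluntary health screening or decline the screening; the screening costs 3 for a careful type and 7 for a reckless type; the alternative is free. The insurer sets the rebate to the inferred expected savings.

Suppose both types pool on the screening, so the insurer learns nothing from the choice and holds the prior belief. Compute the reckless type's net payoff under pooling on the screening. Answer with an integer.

Pooled rebate = 6/11·21 + 5/11·10 = 16.
reckless pays cost 7 for the screening, so net payoff = 16 − 7 = 9.

9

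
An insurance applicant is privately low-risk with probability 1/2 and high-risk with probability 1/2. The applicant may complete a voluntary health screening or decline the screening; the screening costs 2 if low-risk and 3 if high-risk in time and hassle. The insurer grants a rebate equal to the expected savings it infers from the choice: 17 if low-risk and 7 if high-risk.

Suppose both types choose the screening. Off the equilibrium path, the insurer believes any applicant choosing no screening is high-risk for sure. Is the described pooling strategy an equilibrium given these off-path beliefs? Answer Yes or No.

Yes

On path, the insurer holds the prior and pays 1/2·17 + 1/2·7 = 12. Off path (no screening), believing high-risk, it pays 7.
low-risk: the screening nets 12 − 2 = 10; no screening nets 7. low-risk stays.
high-risk: the screening nets 12 − 3 = 9; no screening nets 7. high-risk stays.
No type deviates, so pooling is sustained.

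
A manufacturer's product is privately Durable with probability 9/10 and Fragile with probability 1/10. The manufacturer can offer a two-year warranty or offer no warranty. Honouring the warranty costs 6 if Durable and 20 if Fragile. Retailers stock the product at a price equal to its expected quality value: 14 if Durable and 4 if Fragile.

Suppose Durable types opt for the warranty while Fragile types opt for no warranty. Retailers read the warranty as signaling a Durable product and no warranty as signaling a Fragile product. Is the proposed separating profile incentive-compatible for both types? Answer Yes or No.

Yes

Under these beliefs, the warranty earns price 14 and no warranty earns price 4.
Durable: the warranty nets 14 − 6 = 8; no warranty nets 4. Durable prefers the warranty.
Fragile: the warranty nets 14 − 20 = -6; no warranty nets 4. Fragile prefers no warranty.
Neither type deviates, so the separating profile is an equilibrium.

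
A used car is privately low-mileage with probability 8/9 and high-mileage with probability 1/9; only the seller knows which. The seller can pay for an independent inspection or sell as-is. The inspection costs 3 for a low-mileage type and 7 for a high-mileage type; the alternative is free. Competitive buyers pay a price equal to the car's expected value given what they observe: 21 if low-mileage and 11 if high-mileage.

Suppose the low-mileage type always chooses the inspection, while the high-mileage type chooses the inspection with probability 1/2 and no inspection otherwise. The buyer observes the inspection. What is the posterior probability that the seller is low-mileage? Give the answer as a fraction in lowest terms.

16/17

P(the inspection) = (8/9)·1 + (1/9)·(1/2) = 17/18.
By Bayes' rule, P(low-mileage | the inspection) = (8/9) / (17/18) = 16/17.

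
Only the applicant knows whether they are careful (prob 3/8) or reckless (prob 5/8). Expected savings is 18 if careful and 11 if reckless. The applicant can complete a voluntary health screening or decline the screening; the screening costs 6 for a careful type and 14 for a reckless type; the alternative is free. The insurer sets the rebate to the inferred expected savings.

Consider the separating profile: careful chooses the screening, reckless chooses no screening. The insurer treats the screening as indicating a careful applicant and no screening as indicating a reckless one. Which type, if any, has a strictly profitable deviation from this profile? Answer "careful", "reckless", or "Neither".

Neither

The screening pays 18; no screening pays 11.
careful: assigned the screening, nets 18 − 6 = 12; deviating to no screening nets 11.
reckless: assigned no screening, nets 11; deviating to the screening nets 18 − 14 = 4.
Both types strictly prefer their assigned action; no profitable deviation.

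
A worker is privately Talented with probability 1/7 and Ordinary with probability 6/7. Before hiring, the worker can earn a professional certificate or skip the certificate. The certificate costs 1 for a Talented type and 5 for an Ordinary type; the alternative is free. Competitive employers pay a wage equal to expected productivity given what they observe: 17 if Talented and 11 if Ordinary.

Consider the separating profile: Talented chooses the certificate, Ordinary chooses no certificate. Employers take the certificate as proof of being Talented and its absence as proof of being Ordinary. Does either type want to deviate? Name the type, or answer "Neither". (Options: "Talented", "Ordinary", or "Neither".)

The certificate pays 17; no certificate pays 11.
Talented: assigned the certificate, nets 17 − 1 = 16; deviating to no certificate nets 11.
Ordinary: assigned no certificate, nets 11; deviating to the certificate nets 17 − 5 = 12.
The Ordinary type gains 1 by deviating.

Ordinary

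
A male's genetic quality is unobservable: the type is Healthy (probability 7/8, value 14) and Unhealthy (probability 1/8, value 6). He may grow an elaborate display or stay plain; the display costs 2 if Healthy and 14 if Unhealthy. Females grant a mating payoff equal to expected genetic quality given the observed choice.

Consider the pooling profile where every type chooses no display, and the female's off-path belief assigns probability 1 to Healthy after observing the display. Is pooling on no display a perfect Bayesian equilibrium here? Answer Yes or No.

On path, the female holds the prior and pays 7/8·14 + 1/8·6 = 13. Off path (the display), believing Healthy, it pays 14.
Healthy: no display nets 13; the display nets 14 − 2 = 12. Healthy stays.
Unhealthy: no display nets 13; the display nets 14 − 14 = 0. Unhealthy stays.
No type deviates, so pooling is sustained.

Yes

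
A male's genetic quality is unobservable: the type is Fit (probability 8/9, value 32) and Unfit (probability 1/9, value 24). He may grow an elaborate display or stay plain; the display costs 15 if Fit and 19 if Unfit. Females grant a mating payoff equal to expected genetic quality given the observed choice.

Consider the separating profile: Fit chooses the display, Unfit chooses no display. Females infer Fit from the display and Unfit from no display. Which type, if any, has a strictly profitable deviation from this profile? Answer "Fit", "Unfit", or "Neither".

The display pays 32; no display pays 24.
Fit: assigned the display, nets 32 − 15 = 17; deviating to no display nets 24.
Unfit: assigned no display, nets 24; deviating to the display nets 32 − 19 = 13.
The Fit type gains 7 by deviating.

Fit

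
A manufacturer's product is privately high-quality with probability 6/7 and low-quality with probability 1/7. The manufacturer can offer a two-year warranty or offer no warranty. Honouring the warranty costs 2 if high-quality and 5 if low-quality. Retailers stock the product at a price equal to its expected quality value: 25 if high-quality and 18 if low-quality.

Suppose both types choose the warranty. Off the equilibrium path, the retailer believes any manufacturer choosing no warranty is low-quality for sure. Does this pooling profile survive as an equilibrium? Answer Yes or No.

On path, the retailer holds the prior and pays 6/7·25 + 1/7·18 = 24. Off path (no warranty), believing low-quality, it pays 18.
high-quality: the warranty nets 24 − 2 = 22; no warranty nets 18. high-quality stays.
low-quality: the warranty nets 24 − 5 = 19; no warranty nets 18. low-quality stays.
No type deviates, so pooling is sustained.

Yes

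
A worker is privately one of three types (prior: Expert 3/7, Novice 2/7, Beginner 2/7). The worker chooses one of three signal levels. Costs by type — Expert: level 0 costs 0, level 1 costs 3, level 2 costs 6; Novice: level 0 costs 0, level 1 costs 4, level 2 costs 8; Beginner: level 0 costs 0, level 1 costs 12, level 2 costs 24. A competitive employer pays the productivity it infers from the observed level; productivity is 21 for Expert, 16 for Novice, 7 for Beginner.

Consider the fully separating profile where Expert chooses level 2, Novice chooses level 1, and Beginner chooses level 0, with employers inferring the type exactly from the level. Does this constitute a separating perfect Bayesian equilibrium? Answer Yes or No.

No

Separating wages: level 2 → 21, level 1 → 16, level 0 → 7.
Expert (assigned level 2): level 0: 7 − 0 = 7; level 1: 16 − 3 = 13; level 2: 21 − 6 = 15. Expert stays.
Novice (assigned level 1): level 0: 7 − 0 = 7; level 1: 16 − 4 = 12; level 2: 21 − 8 = 13. Novice prefers level 2.
Beginner (assigned level 0): level 0: 7 − 0 = 7; level 1: 16 − 12 = 4; level 2: 21 − 24 = -3. Beginner stays.
At least one type deviates; the separating profile fails.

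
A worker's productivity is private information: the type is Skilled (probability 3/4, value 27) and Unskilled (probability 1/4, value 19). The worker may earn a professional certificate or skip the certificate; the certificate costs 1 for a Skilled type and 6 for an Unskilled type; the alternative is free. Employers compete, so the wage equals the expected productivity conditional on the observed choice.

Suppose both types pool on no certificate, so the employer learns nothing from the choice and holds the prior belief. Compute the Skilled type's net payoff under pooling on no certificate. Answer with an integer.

25

Pooled wage = 3/4·27 + 1/4·19 = 25.
Skilled pays no cost for no certificate, so net payoff = 25.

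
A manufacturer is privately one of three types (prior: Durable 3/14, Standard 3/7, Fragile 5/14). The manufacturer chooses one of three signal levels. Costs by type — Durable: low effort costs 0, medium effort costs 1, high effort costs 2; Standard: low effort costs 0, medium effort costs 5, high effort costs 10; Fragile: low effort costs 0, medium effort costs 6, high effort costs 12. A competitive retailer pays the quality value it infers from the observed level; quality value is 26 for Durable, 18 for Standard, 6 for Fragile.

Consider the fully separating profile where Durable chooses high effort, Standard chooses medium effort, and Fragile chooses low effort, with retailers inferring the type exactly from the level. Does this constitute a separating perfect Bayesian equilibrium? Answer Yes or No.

Separating prices: high effort → 26, medium effort → 18, low effort → 6.
Durable (assigned high effort): low effort: 6 − 0 = 6; medium effort: 18 − 1 = 17; high effort: 26 − 2 = 24. Durable stays.
Standard (assigned medium effort): low effort: 6 − 0 = 6; medium effort: 18 − 5 = 13; high effort: 26 − 10 = 16. Standard prefers high effort.
Fragile (assigned low effort): low effort: 6 − 0 = 6; medium effort: 18 − 6 = 12; high effort: 26 − 12 = 14. Fragile prefers high effort.
At least one type deviates; the separating profile fails.

No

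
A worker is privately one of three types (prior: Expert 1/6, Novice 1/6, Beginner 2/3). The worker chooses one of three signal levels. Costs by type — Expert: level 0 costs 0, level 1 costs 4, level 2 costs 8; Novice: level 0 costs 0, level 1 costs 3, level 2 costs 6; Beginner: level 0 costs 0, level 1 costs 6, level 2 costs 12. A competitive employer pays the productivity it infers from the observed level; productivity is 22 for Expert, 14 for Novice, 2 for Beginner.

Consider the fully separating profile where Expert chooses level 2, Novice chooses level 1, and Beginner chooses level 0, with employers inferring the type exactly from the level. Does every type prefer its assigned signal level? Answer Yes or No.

Separating wages: level 2 → 22, level 1 → 14, level 0 → 2.
Expert (assigned level 2): level 0: 2 − 0 = 2; level 1: 14 − 4 = 10; level 2: 22 − 8 = 14. Expert stays.
Novice (assigned level 1): level 0: 2 − 0 = 2; level 1: 14 − 3 = 11; level 2: 22 − 6 = 16. Novice prefers level 2.
Beginner (assigned level 0): level 0: 2 − 0 = 2; level 1: 14 − 6 = 8; level 2: 22 − 12 = 10. Beginner prefers level 2.
At least one type deviates; the separating profile fails.

No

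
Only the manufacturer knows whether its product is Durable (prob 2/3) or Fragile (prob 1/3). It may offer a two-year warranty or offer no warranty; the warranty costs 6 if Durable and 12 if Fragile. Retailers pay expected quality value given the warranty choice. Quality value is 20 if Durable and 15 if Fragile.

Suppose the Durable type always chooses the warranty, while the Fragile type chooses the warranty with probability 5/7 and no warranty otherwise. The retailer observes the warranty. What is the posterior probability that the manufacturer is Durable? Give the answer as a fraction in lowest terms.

P(the warranty) = (2/3)·1 + (1/3)·(5/7) = 19/21.
By Bayes' rule, P(Durable | the warranty) = (2/3) / (19/21) = 14/19.

14/19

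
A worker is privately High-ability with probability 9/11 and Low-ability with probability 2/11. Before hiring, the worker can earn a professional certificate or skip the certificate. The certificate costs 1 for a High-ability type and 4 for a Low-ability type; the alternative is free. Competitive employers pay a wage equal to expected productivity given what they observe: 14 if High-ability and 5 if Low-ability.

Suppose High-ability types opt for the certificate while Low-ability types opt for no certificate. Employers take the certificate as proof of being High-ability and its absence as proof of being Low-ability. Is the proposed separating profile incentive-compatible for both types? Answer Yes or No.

Under these beliefs, the certificate earns wage 14 and no certificate earns wage 5.
High-ability: the certificate nets 14 − 1 = 13; no certificate nets 5. High-ability prefers the certificate.
Low-ability: the certificate nets 14 − 4 = 10; no certificate nets 5. Low-ability would deviate to the certificate.
Low-ability has a profitable deviation, so the profile is not an equilibrium.

No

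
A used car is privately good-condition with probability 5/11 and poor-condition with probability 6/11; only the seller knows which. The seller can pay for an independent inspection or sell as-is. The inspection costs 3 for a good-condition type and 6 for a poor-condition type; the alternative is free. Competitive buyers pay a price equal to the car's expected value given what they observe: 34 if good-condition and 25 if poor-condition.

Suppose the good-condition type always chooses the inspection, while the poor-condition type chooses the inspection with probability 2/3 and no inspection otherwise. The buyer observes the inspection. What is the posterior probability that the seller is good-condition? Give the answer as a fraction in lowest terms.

5/9

P(the inspection) = (5/11)·1 + (6/11)·(2/3) = 9/11.
By Bayes' rule, P(good-condition | the inspection) = (5/11) / (9/11) = 5/9.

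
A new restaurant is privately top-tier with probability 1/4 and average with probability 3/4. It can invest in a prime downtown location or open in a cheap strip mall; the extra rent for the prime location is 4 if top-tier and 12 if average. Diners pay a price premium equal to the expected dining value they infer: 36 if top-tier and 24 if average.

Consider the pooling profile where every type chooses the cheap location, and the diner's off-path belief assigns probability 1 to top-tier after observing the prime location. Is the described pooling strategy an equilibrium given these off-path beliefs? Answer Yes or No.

No

On path, the diner holds the prior and pays 1/4·36 + 3/4·24 = 27. Off path (the prime location), believing top-tier, it pays 36.
top-tier: the cheap location nets 27; the prime location nets 36 − 4 = 32. top-tier would deviate.
average: the cheap location nets 27; the prime location nets 36 − 12 = 24. average stays.
A type deviates, so pooling fails.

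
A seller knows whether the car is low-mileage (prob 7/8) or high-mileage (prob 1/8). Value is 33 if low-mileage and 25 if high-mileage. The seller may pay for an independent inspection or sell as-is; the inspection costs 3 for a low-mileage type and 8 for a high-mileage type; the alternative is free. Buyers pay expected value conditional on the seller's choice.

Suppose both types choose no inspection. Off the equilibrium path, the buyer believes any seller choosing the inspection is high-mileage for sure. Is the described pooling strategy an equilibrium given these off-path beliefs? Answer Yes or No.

On path, the buyer holds the prior and pays 7/8·33 + 1/8·25 = 32. Off path (the inspection), believing high-mileage, it pays 25.
low-mileage: no inspection nets 32; the inspection nets 25 − 3 = 22. low-mileage stays.
high-mileage: no inspection nets 32; the inspection nets 25 − 8 = 17. high-mileage stays.
No type deviates, so pooling is sustained.

Yes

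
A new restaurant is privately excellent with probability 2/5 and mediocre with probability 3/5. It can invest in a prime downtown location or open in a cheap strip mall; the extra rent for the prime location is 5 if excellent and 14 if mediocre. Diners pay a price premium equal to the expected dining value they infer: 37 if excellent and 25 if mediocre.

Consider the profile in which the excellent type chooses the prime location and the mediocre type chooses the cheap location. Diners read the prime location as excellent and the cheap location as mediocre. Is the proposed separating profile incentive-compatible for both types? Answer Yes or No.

Under these beliefs, the prime location earns price premium 37 and the cheap location earns price premium 25.
excellent: the prime location nets 37 − 5 = 32; the cheap location nets 25. excellent prefers the prime location.
mediocre: the prime location nets 37 − 14 = 23; the cheap location nets 25. mediocre prefers the cheap location.
Neither type deviates, so the separating profile is an equilibrium.

Yes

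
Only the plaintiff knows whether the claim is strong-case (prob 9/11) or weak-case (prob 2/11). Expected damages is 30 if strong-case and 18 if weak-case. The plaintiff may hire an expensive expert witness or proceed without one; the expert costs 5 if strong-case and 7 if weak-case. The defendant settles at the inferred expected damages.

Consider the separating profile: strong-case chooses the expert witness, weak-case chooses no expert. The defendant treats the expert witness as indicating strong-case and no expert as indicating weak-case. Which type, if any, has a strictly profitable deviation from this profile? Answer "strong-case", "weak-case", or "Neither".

The expert witness pays 30; no expert pays 18.
strong-case: assigned the expert witness, nets 30 − 5 = 25; deviating to no expert nets 18.
weak-case: assigned no expert, nets 18; deviating to the expert witness nets 30 − 7 = 23.
The weak-case type gains 5 by deviating.

weak-case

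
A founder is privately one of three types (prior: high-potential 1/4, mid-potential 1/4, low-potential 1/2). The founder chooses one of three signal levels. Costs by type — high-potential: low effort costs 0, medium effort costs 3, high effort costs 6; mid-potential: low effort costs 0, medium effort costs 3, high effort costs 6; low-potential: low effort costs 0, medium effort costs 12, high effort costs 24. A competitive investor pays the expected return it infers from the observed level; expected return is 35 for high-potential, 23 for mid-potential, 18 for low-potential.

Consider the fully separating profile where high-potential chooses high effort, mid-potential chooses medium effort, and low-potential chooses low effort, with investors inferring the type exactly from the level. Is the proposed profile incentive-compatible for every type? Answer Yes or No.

No

Separating valuations: high effort → 35, medium effort → 23, low effort → 18.
high-potential (assigned high effort): low effort: 18 − 0 = 18; medium effort: 23 − 3 = 20; high effort: 35 − 6 = 29. high-potential stays.
mid-potential (assigned medium effort): low effort: 18 − 0 = 18; medium effort: 23 − 3 = 20; high effort: 35 − 6 = 29. mid-potential prefers high effort.
low-potential (assigned low effort): low effort: 18 − 0 = 18; medium effort: 23 − 12 = 11; high effort: 35 − 24 = 11. low-potential stays.
At least one type deviates; the separating profile fails.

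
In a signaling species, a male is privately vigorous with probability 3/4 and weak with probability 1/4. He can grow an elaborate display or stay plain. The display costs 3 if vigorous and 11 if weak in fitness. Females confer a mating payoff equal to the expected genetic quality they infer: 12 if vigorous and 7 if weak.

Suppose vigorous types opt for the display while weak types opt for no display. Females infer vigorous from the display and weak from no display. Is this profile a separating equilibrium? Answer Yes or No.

Under these beliefs, the display earns mating payoff 12 and no display earns mating payoff 7.
vigorous: the display nets 12 − 3 = 9; no display nets 7. vigorous prefers the display.
weak: the display nets 12 − 11 = 1; no display nets 7. weak prefers no display.
Neither type deviates, so the separating profile is an equilibrium.

Yes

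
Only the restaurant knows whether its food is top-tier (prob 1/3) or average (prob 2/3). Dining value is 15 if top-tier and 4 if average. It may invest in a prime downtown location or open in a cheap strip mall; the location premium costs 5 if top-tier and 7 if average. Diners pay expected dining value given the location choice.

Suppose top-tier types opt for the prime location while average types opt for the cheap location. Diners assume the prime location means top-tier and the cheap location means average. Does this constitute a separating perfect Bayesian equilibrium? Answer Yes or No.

No

Under these beliefs, the prime location earns price premium 15 and the cheap location earns price premium 4.
top-tier: the prime location nets 15 − 5 = 10; the cheap location nets 4. top-tier prefers the prime location.
average: the prime location nets 15 − 7 = 8; the cheap location nets 4. average would deviate to the prime location.
average has a profitable deviation, so the profile is not an equilibrium.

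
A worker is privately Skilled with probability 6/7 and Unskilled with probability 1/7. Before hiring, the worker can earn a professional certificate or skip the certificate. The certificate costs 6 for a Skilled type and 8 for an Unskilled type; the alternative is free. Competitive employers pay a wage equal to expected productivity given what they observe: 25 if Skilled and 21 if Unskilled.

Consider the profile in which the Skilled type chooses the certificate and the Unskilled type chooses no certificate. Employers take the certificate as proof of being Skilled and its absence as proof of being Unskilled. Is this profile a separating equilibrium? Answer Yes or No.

No

Under these beliefs, the certificate earns wage 25 and no certificate earns wage 21.
Skilled: the certificate nets 25 − 6 = 19; no certificate nets 21. Skilled would deviate to no certificate.
Unskilled: the certificate nets 25 − 8 = 17; no certificate nets 21. Unskilled prefers no certificate.
Skilled has a profitable deviation, so the profile is not an equilibrium.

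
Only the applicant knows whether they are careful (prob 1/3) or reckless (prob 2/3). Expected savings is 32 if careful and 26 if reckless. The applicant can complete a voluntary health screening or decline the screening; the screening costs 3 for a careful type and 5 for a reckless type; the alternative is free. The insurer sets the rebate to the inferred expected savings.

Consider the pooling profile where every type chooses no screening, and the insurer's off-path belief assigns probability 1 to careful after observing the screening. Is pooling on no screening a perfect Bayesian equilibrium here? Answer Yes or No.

On path, the insurer holds the prior and pays 1/3·32 + 2/3·26 = 28. Off path (the screening), believing careful, it pays 32.
careful: no screening nets 28; the screening nets 32 − 3 = 29. careful would deviate.
reckless: no screening nets 28; the screening nets 32 − 5 = 27. reckless stays.
A type deviates, so pooling fails.

No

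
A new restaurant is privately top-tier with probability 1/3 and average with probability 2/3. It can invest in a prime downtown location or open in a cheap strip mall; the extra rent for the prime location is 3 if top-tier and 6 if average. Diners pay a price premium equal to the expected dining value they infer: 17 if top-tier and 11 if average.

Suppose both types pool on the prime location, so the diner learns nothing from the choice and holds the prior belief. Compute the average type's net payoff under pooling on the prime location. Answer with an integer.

7

Pooled price premium = 1/3·17 + 2/3·11 = 13.
average pays cost 6 for the prime location, so net payoff = 13 − 6 = 7.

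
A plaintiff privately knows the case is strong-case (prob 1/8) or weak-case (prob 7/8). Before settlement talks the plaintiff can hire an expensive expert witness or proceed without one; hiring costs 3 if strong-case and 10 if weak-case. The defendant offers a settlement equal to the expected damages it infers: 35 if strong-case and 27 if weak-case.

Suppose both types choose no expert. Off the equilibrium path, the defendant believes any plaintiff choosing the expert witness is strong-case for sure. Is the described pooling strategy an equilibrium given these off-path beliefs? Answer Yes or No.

On path, the defendant holds the prior and pays 1/8·35 + 7/8·27 = 28. Off path (the expert witness), believing strong-case, it pays 35.
strong-case: no expert nets 28; the expert witness nets 35 − 3 = 32. strong-case would deviate.
weak-case: no expert nets 28; the expert witness nets 35 − 10 = 25. weak-case stays.
A type deviates, so pooling fails.

No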